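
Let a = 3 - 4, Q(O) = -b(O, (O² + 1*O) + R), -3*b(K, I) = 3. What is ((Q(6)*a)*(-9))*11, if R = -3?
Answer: 99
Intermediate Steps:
b(K, I) = -1 (b(K, I) = -⅓*3 = -1)
Q(O) = 1 (Q(O) = -1*(-1) = 1)
a = -1
((Q(6)*a)*(-9))*11 = ((1*(-1))*(-9))*11 = -1*(-9)*11 = 9*11 = 99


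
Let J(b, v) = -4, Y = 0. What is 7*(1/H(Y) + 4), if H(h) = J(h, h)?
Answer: 105/4 ≈ 26.250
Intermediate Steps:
H(h) = -4
7*(1/H(Y) + 4) = 7*(1/(-4) + 4) = 7*(-¼ + 4) = 7*(15/4) = 105/4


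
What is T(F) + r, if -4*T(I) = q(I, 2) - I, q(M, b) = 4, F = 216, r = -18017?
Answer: -17964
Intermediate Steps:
T(I) = -1 + I/4 (T(I) = -(4 - I)/4 = -1 + I/4)
T(F) + r = (-1 + (¼)*216) - 18017 = (-1 + 54) - 18017 = 53 - 18017 = -17964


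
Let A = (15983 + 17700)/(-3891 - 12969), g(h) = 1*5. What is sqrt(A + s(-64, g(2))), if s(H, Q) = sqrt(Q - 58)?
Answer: sqrt(-141973845 + 71064900*I*sqrt(53))/8430 ≈ 1.666 + 2.1848*I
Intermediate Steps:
g(h) = 5
s(H, Q) = sqrt(-58 + Q)
A = -33683/16860 (A = 33683/(-16860) = 33683*(-1/16860) = -33683/16860 ≈ -1.9978)
sqrt(A + s(-64, g(2))) = sqrt(-33683/16860 + sqrt(-58 + 5)) = sqrt(-33683/16860 + sqrt(-53)) = sqrt(-33683/16860 + I*sqrt(53))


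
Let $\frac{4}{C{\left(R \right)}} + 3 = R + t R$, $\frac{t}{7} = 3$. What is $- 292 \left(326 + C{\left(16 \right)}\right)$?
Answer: $- \frac{33223176}{349} \approx -95195.0$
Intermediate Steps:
$t = 21$ ($t = 7 \cdot 3 = 21$)
$C{\left(R \right)} = \frac{4}{-3 + 22 R}$ ($C{\left(R \right)} = \frac{4}{-3 + \left(R + 21 R\right)} = \frac{4}{-3 + 22 R}$)
$- 292 \left(326 + C{\left(16 \right)}\right) = - 292 \left(326 + \frac{4}{-3 + 22 \cdot 16}\right) = - 292 \left(326 + \frac{4}{-3 + 352}\right) = - 292 \left(326 + \frac{4}{349}\right) = \left(-292\right) \frac{113778}{349} = - \frac{33223176}{349}$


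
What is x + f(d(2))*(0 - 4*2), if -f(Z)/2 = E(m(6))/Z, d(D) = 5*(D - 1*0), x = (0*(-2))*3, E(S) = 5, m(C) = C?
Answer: 8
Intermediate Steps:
x = 0 (x = 0*3 = 0)
d(D) = 5*D (d(D) = 5*(D + 0) = 5*D)
f(Z) = -10/Z
x + f(d(2))*(0 - 4*2) = 0 + (-10/(5*2))*(0 - 4*2) = 0 + (-10/10)*(0 - 8) = 0 - 10*⅒*(-8) = 0 - 1*(-8) = 0 + 8 = 8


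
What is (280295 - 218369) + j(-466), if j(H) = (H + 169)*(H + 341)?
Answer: 99051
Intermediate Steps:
j(H) = (169 + H)*(341 + H)
(280295 - 218369) + j(-466) = (280295 - 218369) + (57629 + (-466)² + 510*(-466)) = 61926 + (57629 + 217156 - 237660) = 61926 + 37125 = 99051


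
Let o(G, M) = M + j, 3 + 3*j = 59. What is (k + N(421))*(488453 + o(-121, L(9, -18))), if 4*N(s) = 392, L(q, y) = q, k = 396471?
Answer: 581148868498/3 ≈ 1.9372e+11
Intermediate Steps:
j = 56/3 (j = -1 + (⅓)*59 = -1 + 59/3 = 56/3 ≈ 18.667)
N(s) = 98 (N(s) = (¼)*392 = 98)
o(G, M) = 56/3 + M (o(G, M) = M + 56/3 = 56/3 + M)
(k + N(421))*(488453 + o(-121, L(9, -18))) = (396471 + 98)*(488453 + (56/3 + 9)) = 396569*(488453 + 83/3) = 396569*(1465442/3) = 581148868498/3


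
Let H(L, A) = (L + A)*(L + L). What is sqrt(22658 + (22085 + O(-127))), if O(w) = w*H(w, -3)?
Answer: I*sqrt(4148797) ≈ 2036.9*I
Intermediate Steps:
H(L, A) = 2*L*(A + L) (H(L, A) = (A + L)*(2*L) = 2*L*(A + L))
O(w) = 2*w**2*(-3 + w) (O(w) = w*(2*w*(-3 + w)) = 2*w**2*(-3 + w))
sqrt(22658 + (22085 + O(-127))) = sqrt(22658 + (22085 + 2*(-127)**2*(-3 - 127))) = sqrt(22658 + (22085 + 2*16129*(-130))) = sqrt(22658 + (22085 - 4193540)) = sqrt(22658 - 4171455) = sqrt(-4148797) = I*sqrt(4148797)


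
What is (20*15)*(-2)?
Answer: -600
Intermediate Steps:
(20*15)*(-2) = 300*(-2) = -600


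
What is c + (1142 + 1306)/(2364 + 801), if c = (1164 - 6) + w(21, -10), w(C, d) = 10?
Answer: 1233056/1055 ≈ 1168.8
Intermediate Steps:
c = 1168 (c = (1164 - 6) + 10 = 1158 + 10 = 1168)
c + (1142 + 1306)/(2364 + 801) = 1168 + (1142 + 1306)/(2364 + 801) = 1168 + 2448/3165 = 1168 + 2448*(1/3165) = 1168 + 816/1055 = 1233056/1055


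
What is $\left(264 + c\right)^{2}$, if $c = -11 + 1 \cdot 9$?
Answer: $68644$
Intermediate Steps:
$c = -2$ ($c = -11 + 9 = -2$)
$\left(264 + c\right)^{2} = \left(264 - 2\right)^{2} = 262^{2} = 68644$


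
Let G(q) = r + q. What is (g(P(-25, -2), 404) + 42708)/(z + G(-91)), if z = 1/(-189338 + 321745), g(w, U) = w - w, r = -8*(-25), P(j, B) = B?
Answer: 471236513/1202697 ≈ 391.82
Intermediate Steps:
r = 200
g(w, U) = 0
G(q) = 200 + q
z = 1/132407 ≈ 7.5525e-6
(g(P(-25, -2), 404) + 42708)/(z + G(-91)) = (0 + 42708)/(1/132407 + (200 - 91)) = 42708/(1/132407 + 109) = 42708/(14432364/132407) = 42708*(132407/14432364) = 471236513/1202697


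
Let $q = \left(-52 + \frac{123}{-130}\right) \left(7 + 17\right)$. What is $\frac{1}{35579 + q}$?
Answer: $\frac{65}{2230039} \approx 2.9147 \cdot 10^{-5}$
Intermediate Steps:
$q = - \frac{82596}{65}$ ($q = \left(-52 + 123 \left(- \frac{1}{130}\right)\right) 24 = \left(-52 - \frac{123}{130}\right) 24 = \left(- \frac{6883}{130}\right) 24 = - \frac{82596}{65} \approx -1270.7$)
$\frac{1}{35579 + q} = \frac{1}{35579 - \frac{82596}{65}} = \frac{1}{\frac{2230039}{65}} = \frac{65}{2230039}$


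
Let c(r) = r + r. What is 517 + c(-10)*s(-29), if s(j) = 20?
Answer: 117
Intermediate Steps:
c(r) = 2*r
517 + c(-10)*s(-29) = 517 + (2*(-10))*20 = 517 - 20*20 = 517 - 400 = 117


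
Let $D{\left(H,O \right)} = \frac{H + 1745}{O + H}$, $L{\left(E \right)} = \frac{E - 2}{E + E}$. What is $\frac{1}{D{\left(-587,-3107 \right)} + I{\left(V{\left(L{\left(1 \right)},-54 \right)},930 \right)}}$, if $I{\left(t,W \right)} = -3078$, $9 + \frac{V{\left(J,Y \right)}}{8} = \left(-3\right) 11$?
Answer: $- \frac{1847}{5685645} \approx -0.00032485$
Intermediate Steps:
$L{\left(E \right)} = \frac{-2 + E}{2 E}$
$V{\left(J,Y \right)} = -336$ ($V{\left(J,Y \right)} = -72 + 8 \left(\left(-3\right) 11\right) = -72 + 8 \left(-33\right) = -72 - 264 = -336$)
$D{\left(H,O \right)} = \frac{1745 + H}{H + O}$
$\frac{1}{D{\left(-587,-3107 \right)} + I{\left(V{\left(L{\left(1 \right)},-54 \right)},930 \right)}} = \frac{1}{\frac{1745 - 587}{-587 - 3107} - 3078} = \frac{1}{\frac{1}{-3694} \cdot 1158 - 3078} = \frac{1}{\left(- \frac{1}{3694}\right) 1158 - 3078} = \frac{1}{- \frac{579}{1847} - 3078} = \frac{1}{- \frac{5685645}{1847}} = - \frac{1847}{5685645}$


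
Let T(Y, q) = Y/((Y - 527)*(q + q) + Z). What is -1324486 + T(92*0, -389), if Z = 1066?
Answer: -1324486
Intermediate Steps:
T(Y, q) = Y/(1066 + 2*q*(-527 + Y)) (T(Y, q) = Y/((Y - 527)*(q + q) + 1066) = Y/((-527 + Y)*(2*q) + 1066) = Y/(2*q*(-527 + Y) + 1066) = Y/(1066 + 2*q*(-527 + Y)))
-1324486 + T(92*0, -389) = -1324486 + (92*0)/(2*(533 - 527*(-389) + (92*0)*(-389))) = -1324486 + (½)*0/(533 + 205003 + 0*(-389)) = -1324486 + (½)*0/(533 + 205003 + 0) = -1324486 + (½)*0/205536 = -1324486 + (½)*0*(1/205536) = -1324486 + 0 = -1324486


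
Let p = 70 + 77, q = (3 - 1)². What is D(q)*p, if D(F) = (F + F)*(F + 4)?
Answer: 9408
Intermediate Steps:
q = 4 (q = 2² = 4)
D(F) = 2*F*(4 + F) (D(F) = (2*F)*(4 + F) = 2*F*(4 + F))
p = 147
D(q)*p = (2*4*(4 + 4))*147 = (2*4*8)*147 = 64*147 = 9408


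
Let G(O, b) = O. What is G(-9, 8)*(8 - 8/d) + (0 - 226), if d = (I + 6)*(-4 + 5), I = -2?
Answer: -280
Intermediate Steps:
d = 4 (d = (-2 + 6)*(-4 + 5) = 4*1 = 4)
G(-9, 8)*(8 - 8/d) + (0 - 226) = -9*(8 - 8/4) + (0 - 226) = -9*(8 - 8*¼) - 226 = -9*(8 - 2) - 226 = -9*6 - 226 = -54 - 226 = -280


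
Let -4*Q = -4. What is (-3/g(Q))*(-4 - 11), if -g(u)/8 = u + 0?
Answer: -45/8 ≈ -5.6250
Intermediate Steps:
Q = 1 (Q = -¼*(-4) = 1)
g(u) = -8*u (g(u) = -8*(u + 0) = -8*u)
(-3/g(Q))*(-4 - 11) = (-3/((-8*1)))*(-4 - 11) = -3/(-8)*(-15) = -3*(-⅛)*(-15) = (3/8)*(-15) = -45/8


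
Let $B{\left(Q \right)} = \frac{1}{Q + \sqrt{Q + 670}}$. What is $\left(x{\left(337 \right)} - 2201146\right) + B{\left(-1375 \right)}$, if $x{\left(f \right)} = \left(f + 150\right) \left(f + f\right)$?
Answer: $- \frac{708457417803}{378266} - \frac{i \sqrt{705}}{1891330} \approx -1.8729 \cdot 10^{6} - 1.4039 \cdot 10^{-5} i$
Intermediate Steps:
$x{\left(f \right)} = 2 f \left(150 + f\right)$ ($x{\left(f \right)} = \left(150 + f\right) 2 f = 2 f \left(150 + f\right)$)
$B{\left(Q \right)} = \frac{1}{Q + \sqrt{670 + Q}}$
$\left(x{\left(337 \right)} - 2201146\right) + B{\left(-1375 \right)} = \left(2 \cdot 337 \left(150 + 337\right) - 2201146\right) + \frac{1}{-1375 + \sqrt{670 - 1375}} = \left(2 \cdot 337 \cdot 487 - 2201146\right) + \frac{1}{-1375 + \sqrt{-705}} = \left(328238 - 2201146\right) + \frac{1}{-1375 + i \sqrt{705}} = -1872908 + \frac{1}{-1375 + i \sqrt{705}}$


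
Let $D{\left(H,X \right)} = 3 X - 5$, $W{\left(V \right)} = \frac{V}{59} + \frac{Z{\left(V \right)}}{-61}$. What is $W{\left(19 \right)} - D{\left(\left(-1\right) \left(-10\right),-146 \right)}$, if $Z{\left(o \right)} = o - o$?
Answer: $\frac{26156}{59} \approx 443.32$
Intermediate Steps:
$Z{\left(o \right)} = 0$
$W{\left(V \right)} = \frac{V}{59}$ ($W{\left(V \right)} = \frac{V}{59} + \frac{0}{-61} = V \frac{1}{59} + 0 \left(- \frac{1}{61}\right) = \frac{V}{59} + 0 = \frac{V}{59}$)
$D{\left(H,X \right)} = -5 + 3 X$
$W{\left(19 \right)} - D{\left(\left(-1\right) \left(-10\right),-146 \right)} = \frac{1}{59} \cdot 19 - \left(-5 + 3 \left(-146\right)\right) = \frac{19}{59} - \left(-5 - 438\right) = \frac{19}{59} - -443 = \frac{19}{59} + 443 = \frac{26156}{59}$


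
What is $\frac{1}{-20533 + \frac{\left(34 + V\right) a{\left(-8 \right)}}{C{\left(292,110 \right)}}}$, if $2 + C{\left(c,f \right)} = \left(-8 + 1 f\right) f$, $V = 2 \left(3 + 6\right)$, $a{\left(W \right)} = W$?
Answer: $- \frac{5609}{115169805} \approx -4.8702 \cdot 10^{-5}$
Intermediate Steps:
$V = 18$ ($V = 2 \cdot 9 = 18$)
$C{\left(c,f \right)} = -2 + f \left(-8 + f\right)$ ($C{\left(c,f \right)} = -2 + \left(-8 + 1 f\right) f = -2 + \left(-8 + f\right) f = -2 + f \left(-8 + f\right)$)
$\frac{1}{-20533 + \frac{\left(34 + V\right) a{\left(-8 \right)}}{C{\left(292,110 \right)}}} = \frac{1}{-20533 + \frac{\left(34 + 18\right) \left(-8\right)}{-2 + 110^{2} - 880}} = \frac{1}{-20533 + \frac{52 \left(-8\right)}{-2 + 12100 - 880}} = \frac{1}{-20533 - \frac{416}{11218}} = \frac{1}{-20533 - \frac{208}{5609}} = \frac{1}{- \frac{115169805}{5609}} = - \frac{5609}{115169805}$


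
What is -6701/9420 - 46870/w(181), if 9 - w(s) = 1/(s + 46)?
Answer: -50118839621/9617820 ≈ -5211.0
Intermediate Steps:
w(s) = 9 - 1/(46 + s) (w(s) = 9 - 1/(s + 46) = 9 - 1/(46 + s))
-6701/9420 - 46870/w(181) = -6701/9420 - 46870*(46 + 181)/(413 + 9*181) = -6701*1/9420 - 46870*227/(413 + 1629) = -6701/9420 - 46870/((1/227)*2042) = -6701/9420 - 46870/2042/227 = -6701/9420 - 46870*227/2042 = -6701/9420 - 5319745/1021 = -50118839621/9617820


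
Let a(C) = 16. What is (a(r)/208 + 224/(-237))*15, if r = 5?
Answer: -13375/1027 ≈ -13.023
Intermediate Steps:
(a(r)/208 + 224/(-237))*15 = (16/208 + 224/(-237))*15 = (16*(1/208) + 224*(-1/237))*15 = (1/13 - 224/237)*15 = -2675/3081*15 = -13375/1027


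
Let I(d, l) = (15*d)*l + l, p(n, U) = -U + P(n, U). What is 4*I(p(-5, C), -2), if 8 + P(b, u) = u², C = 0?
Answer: 952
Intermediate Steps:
P(b, u) = -8 + u²
p(n, U) = -8 + U² - U (p(n, U) = -U + (-8 + U²) = -8 + U² - U)
I(d, l) = l + 15*d*l (I(d, l) = 15*d*l + l = l + 15*d*l)
4*I(p(-5, C), -2) = 4*(-2*(1 + 15*(-8 + 0² - 1*0))) = 4*(-2*(1 + 15*(-8 + 0 + 0))) = 4*(-2*(1 + 15*(-8))) = 4*(-2*(1 - 120)) = 4*(-2*(-119)) = 4*238 = 952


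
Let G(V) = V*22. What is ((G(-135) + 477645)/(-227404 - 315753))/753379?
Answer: -474675/409203077503 ≈ -1.1600e-6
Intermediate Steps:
G(V) = 22*V
((G(-135) + 477645)/(-227404 - 315753))/753379 = ((22*(-135) + 477645)/(-227404 - 315753))/753379 = ((-2970 + 477645)/(-543157))*(1/753379) = (474675*(-1/543157))*(1/753379) = -474675/543157*1/753379 = -474675/409203077503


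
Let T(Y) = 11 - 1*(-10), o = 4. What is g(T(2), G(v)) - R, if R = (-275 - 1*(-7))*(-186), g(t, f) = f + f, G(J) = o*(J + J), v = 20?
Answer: -49528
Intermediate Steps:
T(Y) = 21 (T(Y) = 11 + 10 = 21)
G(J) = 8*J (G(J) = 4*(J + J) = 4*(2*J) = 8*J)
g(t, f) = 2*f
R = 49848 (R = (-275 + 7)*(-186) = -268*(-186) = 49848)
g(T(2), G(v)) - R = 2*(8*20) - 1*49848 = 2*160 - 49848 = 320 - 49848 = -49528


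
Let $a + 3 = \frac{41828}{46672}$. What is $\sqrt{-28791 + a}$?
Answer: $\frac{i \sqrt{979989296395}}{5834} \approx 169.69 i$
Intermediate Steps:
$a = - \frac{24547}{11668}$ ($a = -3 + \frac{41828}{46672} = -3 + 41828 \cdot \frac{1}{46672} = -3 + \frac{10457}{11668} = - \frac{24547}{11668} \approx -2.1038$)
$\sqrt{-28791 + a} = \sqrt{-28791 - \frac{24547}{11668}} = \sqrt{- \frac{335957935}{11668}} = \frac{i \sqrt{979989296395}}{5834}$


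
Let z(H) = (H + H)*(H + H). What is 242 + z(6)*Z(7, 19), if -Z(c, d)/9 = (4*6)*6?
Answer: -186382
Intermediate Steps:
z(H) = 4*H**2 (z(H) = (2*H)*(2*H) = 4*H**2)
Z(c, d) = -1296 (Z(c, d) = -9*4*6*6 = -216*6 = -9*144 = -1296)
242 + z(6)*Z(7, 19) = 242 + (4*6**2)*(-1296) = 242 + (4*36)*(-1296) = 242 + 144*(-1296) = 242 - 186624 = -186382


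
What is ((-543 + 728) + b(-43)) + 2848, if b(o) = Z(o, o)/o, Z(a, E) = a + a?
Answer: 3035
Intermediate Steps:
Z(a, E) = 2*a
b(o) = 2 (b(o) = (2*o)/o = 2)
((-543 + 728) + b(-43)) + 2848 = ((-543 + 728) + 2) + 2848 = (185 + 2) + 2848 = 187 + 2848 = 3035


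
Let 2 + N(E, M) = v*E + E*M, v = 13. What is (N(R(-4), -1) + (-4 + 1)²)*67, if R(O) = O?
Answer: -2747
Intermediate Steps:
N(E, M) = -2 + 13*E + E*M (N(E, M) = -2 + (13*E + E*M) = -2 + 13*E + E*M)
(N(R(-4), -1) + (-4 + 1)²)*67 = ((-2 + 13*(-4) - 4*(-1)) + (-4 + 1)²)*67 = ((-2 - 52 + 4) + (-3)²)*67 = (-50 + 9)*67 = -41*67 = -2747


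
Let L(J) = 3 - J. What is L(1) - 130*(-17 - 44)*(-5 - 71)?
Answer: -602678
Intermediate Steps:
L(1) - 130*(-17 - 44)*(-5 - 71) = (3 - 1*1) - 130*(-17 - 44)*(-5 - 71) = (3 - 1) - (-7930)*(-76) = 2 - 130*4636 = 2 - 602680 = -602678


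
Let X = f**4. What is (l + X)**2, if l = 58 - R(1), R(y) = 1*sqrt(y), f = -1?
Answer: 3364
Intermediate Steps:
R(y) = sqrt(y)
X = 1 (X = (-1)**4 = 1)
l = 57 (l = 58 - sqrt(1) = 58 - 1*1 = 58 - 1 = 57)
(l + X)**2 = (57 + 1)**2 = 58**2 = 3364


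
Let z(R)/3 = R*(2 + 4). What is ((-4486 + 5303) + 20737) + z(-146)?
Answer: 18926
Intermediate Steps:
z(R) = 18*R (z(R) = 3*(R*(2 + 4)) = 3*(R*6) = 3*(6*R) = 18*R)
((-4486 + 5303) + 20737) + z(-146) = ((-4486 + 5303) + 20737) + 18*(-146) = (817 + 20737) - 2628 = 21554 - 2628 = 18926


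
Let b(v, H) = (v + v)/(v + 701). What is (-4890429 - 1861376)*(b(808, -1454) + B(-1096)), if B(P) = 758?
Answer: -7733774015590/1509 ≈ -5.1251e+9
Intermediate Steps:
b(v, H) = 2*v/(701 + v) (b(v, H) = (2*v)/(701 + v) = 2*v/(701 + v))
(-4890429 - 1861376)*(b(808, -1454) + B(-1096)) = (-4890429 - 1861376)*(2*808/(701 + 808) + 758) = -6751805*(2*808/1509 + 758) = -6751805*(2*808*(1/1509) + 758) = -6751805*(1616/1509 + 758) = -6751805*1145438/1509 = -7733774015590/1509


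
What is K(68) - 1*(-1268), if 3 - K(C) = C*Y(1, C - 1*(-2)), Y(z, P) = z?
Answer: 1203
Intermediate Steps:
K(C) = 3 - C
K(68) - 1*(-1268) = (3 - 1*68) - 1*(-1268) = (3 - 68) + 1268 = -65 + 1268 = 1203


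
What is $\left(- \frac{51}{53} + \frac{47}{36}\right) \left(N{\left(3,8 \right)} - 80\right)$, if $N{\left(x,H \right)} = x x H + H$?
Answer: $0$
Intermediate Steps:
$N{\left(x,H \right)} = H + H x^{2}$ ($N{\left(x,H \right)} = x^{2} H + H = H x^{2} + H = H + H x^{2}$)
$\left(- \frac{51}{53} + \frac{47}{36}\right) \left(N{\left(3,8 \right)} - 80\right) = \left(- \frac{51}{53} + \frac{47}{36}\right) \left(8 \left(1 + 3^{2}\right) - 80\right) = \left(\left(-51\right) \frac{1}{53} + 47 \cdot \frac{1}{36}\right) \left(8 \left(1 + 9\right) - 80\right) = \left(- \frac{51}{53} + \frac{47}{36}\right) \left(8 \cdot 10 - 80\right) = \frac{655 \left(80 - 80\right)}{1908} = \frac{655}{1908} \cdot 0 = 0$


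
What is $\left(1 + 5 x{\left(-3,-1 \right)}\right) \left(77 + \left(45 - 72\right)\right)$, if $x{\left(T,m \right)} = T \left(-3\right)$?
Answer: $2300$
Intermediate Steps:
$x{\left(T,m \right)} = - 3 T$
$\left(1 + 5 x{\left(-3,-1 \right)}\right) \left(77 + \left(45 - 72\right)\right) = \left(1 + 5 \left(\left(-3\right) \left(-3\right)\right)\right) \left(77 + \left(45 - 72\right)\right) = \left(1 + 5 \cdot 9\right) \left(77 + \left(45 - 72\right)\right) = \left(1 + 45\right) \left(77 - 27\right) = 46 \cdot 50 = 2300$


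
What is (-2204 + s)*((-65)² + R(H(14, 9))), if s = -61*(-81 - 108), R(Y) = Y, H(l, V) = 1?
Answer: 39407450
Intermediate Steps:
s = 11529 (s = -61*(-189) = 11529)
(-2204 + s)*((-65)² + R(H(14, 9))) = (-2204 + 11529)*((-65)² + 1) = 9325*(4225 + 1) = 9325*4226 = 39407450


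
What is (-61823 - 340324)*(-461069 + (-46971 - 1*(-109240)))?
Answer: 160376223600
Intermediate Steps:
(-61823 - 340324)*(-461069 + (-46971 - 1*(-109240))) = -402147*(-461069 + (-46971 + 109240)) = -402147*(-461069 + 62269) = -402147*(-398800) = 160376223600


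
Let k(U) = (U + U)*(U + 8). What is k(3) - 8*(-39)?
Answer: 378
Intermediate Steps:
k(U) = 2*U*(8 + U) (k(U) = (2*U)*(8 + U) = 2*U*(8 + U))
k(3) - 8*(-39) = 2*3*(8 + 3) - 8*(-39) = 2*3*11 + 312 = 66 + 312 = 378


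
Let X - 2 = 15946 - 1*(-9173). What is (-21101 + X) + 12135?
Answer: 16155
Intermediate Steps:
X = 25121 (X = 2 + (15946 - 1*(-9173)) = 2 + (15946 + 9173) = 2 + 25119 = 25121)
(-21101 + X) + 12135 = (-21101 + 25121) + 12135 = 4020 + 12135 = 16155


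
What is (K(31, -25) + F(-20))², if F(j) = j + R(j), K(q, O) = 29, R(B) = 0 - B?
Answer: 841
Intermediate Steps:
R(B) = -B
F(j) = 0 (F(j) = j - j = 0)
(K(31, -25) + F(-20))² = (29 + 0)² = 29² = 841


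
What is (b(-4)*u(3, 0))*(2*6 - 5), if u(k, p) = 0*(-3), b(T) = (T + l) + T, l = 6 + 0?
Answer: 0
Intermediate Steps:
l = 6
b(T) = 6 + 2*T (b(T) = (T + 6) + T = (6 + T) + T = 6 + 2*T)
u(k, p) = 0
(b(-4)*u(3, 0))*(2*6 - 5) = ((6 + 2*(-4))*0)*(2*6 - 5) = ((6 - 8)*0)*(12 - 5) = -2*0*7 = 0*7 = 0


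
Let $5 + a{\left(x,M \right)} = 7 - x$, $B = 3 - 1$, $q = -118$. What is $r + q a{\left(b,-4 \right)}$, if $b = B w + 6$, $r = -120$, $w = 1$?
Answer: $588$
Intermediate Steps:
$B = 2$
$b = 8$ ($b = 2 \cdot 1 + 6 = 2 + 6 = 8$)
$a{\left(x,M \right)} = 2 - x$ ($a{\left(x,M \right)} = -5 - \left(-7 + x\right) = 2 - x$)
$r + q a{\left(b,-4 \right)} = -120 - 118 \left(2 - 8\right) = -120 - -708 = -120 + 708 = 588$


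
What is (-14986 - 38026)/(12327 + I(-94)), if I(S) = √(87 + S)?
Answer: -23338533/5426962 + 13253*I*√7/37988734 ≈ -4.3005 + 0.00092301*I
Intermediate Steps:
(-14986 - 38026)/(12327 + I(-94)) = (-14986 - 38026)/(12327 + √(87 - 94)) = -53012/(12327 + √(-7)) = -53012/(12327 + I*√7)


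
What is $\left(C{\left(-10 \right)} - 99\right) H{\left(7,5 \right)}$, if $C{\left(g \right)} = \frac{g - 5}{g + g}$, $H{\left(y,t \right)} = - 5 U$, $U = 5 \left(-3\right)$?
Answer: $- \frac{29475}{4} \approx -7368.8$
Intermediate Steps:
$U = -15$
$H{\left(y,t \right)} = 75$ ($H{\left(y,t \right)} = \left(-5\right) \left(-15\right) = 75$)
$C{\left(g \right)} = \frac{-5 + g}{2 g}$
$\left(C{\left(-10 \right)} - 99\right) H{\left(7,5 \right)} = \left(\frac{-5 - 10}{2 \left(-10\right)} - 99\right) 75 = \left(\frac{1}{2} \left(- \frac{1}{10}\right) \left(-15\right) - 99\right) 75 = \left(\frac{3}{4} - 99\right) 75 = \left(- \frac{393}{4}\right) 75 = - \frac{29475}{4}$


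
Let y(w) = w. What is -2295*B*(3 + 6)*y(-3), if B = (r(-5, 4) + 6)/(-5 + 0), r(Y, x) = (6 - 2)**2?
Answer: -272646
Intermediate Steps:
r(Y, x) = 16 (r(Y, x) = 4**2 = 16)
B = -22/5 (B = (16 + 6)/(-5 + 0) = 22/(-5) = 22*(-1/5) = -22/5 ≈ -4.4000)
-2295*B*(3 + 6)*y(-3) = -2295*(-22*(3 + 6)/5)*(-3) = -2295*(-22/5*9)*(-3) = -(-90882)*(-3) = -2295*594/5 = -272646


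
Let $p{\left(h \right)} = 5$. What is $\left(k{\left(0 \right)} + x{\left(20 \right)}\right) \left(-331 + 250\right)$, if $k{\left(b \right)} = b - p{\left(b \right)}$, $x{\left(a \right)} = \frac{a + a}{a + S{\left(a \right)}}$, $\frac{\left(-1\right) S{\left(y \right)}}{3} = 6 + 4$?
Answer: $729$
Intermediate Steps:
$S{\left(y \right)} = -30$ ($S{\left(y \right)} = - 3 \left(6 + 4\right) = \left(-3\right) 10 = -30$)
$x{\left(a \right)} = \frac{2 a}{-30 + a}$ ($x{\left(a \right)} = \frac{a + a}{a - 30} = \frac{2 a}{-30 + a}$)
$k{\left(b \right)} = -5 + b$ ($k{\left(b \right)} = b - 5 = -5 + b$)
$\left(k{\left(0 \right)} + x{\left(20 \right)}\right) \left(-331 + 250\right) = \left(\left(-5 + 0\right) + 2 \cdot 20 \frac{1}{-30 + 20}\right) \left(-331 + 250\right) = \left(-5 + 2 \cdot 20 \frac{1}{-10}\right) \left(-81\right) = \left(-5 + 2 \cdot 20 \left(- \frac{1}{10}\right)\right) \left(-81\right) = \left(-5 - 4\right) \left(-81\right) = \left(-9\right) \left(-81\right) = 729$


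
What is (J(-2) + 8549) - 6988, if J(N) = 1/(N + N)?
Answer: 6243/4 ≈ 1560.8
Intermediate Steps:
J(N) = 1/(2*N)
(J(-2) + 8549) - 6988 = ((1/2)/(-2) + 8549) - 6988 = ((1/2)*(-1/2) + 8549) - 6988 = (-1/4 + 8549) - 6988 = 34195/4 - 6988 = 6243/4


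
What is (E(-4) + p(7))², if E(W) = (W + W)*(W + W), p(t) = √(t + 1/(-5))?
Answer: (320 + √170)²/25 ≈ 4436.6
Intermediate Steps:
p(t) = √(-⅕ + t) (p(t) = √(t - ⅕) = √(-⅕ + t))
E(W) = 4*W² (E(W) = (2*W)*(2*W) = 4*W²)
(E(-4) + p(7))² = (4*(-4)² + √(-5 + 25*7)/5)² = (4*16 + √(-5 + 175)/5)² = (64 + √170/5)²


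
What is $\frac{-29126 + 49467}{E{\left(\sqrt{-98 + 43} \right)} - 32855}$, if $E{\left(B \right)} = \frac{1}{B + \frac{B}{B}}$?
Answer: $\frac{20341 \left(i - \sqrt{55}\right)}{- 32854 i + 32855 \sqrt{55}} \approx -0.61911 + 2.4956 \cdot 10^{-6} i$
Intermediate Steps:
$E{\left(B \right)} = \frac{1}{1 + B}$ ($E{\left(B \right)} = \frac{1}{B + 1} = \frac{1}{1 + B}$)
$\frac{-29126 + 49467}{E{\left(\sqrt{-98 + 43} \right)} - 32855} = \frac{-29126 + 49467}{\frac{1}{1 + \sqrt{-98 + 43}} - 32855} = \frac{20341}{\frac{1}{1 + \sqrt{-55}} - 32855} = \frac{20341}{\frac{1}{1 + i \sqrt{55}} - 32855} = \frac{20341}{-32855 + \frac{1}{1 + i \sqrt{55}}}$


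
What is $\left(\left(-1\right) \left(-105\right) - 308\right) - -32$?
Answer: $-171$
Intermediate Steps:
$\left(\left(-1\right) \left(-105\right) - 308\right) - -32 = \left(105 - 308\right) + \left(-3 + 35\right) = -203 + 32 = -171$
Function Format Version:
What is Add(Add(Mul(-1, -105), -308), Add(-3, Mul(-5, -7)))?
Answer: -171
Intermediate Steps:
Add(Add(Mul(-1, -105), -308), Add(-3, Mul(-5, -7))) = Add(Add(105, -308), Add(-3, 35)) = Add(-203, 32) = -171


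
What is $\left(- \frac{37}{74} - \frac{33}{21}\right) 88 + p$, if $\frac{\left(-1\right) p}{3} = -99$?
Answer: $\frac{803}{7} \approx 114.71$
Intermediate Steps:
$p = 297$ ($p = \left(-3\right) \left(-99\right) = 297$)
$\left(- \frac{37}{74} - \frac{33}{21}\right) 88 + p = \left(- \frac{37}{74} - \frac{33}{21}\right) 88 + 297 = \left(\left(-37\right) \frac{1}{74} - \frac{11}{7}\right) 88 + 297 = \left(- \frac{1}{2} - \frac{11}{7}\right) 88 + 297 = \left(- \frac{29}{14}\right) 88 + 297 = - \frac{1276}{7} + 297 = \frac{803}{7}$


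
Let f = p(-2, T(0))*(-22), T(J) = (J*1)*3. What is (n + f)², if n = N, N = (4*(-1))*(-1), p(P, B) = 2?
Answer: 1600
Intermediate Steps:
T(J) = 3*J (T(J) = J*3 = 3*J)
f = -44 (f = 2*(-22) = -44)
N = 4 (N = -4*(-1) = 4)
n = 4
(n + f)² = (4 - 44)² = (-40)² = 1600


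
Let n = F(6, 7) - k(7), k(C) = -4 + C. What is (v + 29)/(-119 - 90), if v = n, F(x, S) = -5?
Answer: -21/209 ≈ -0.10048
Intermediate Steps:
n = -8 (n = -5 - (-4 + 7) = -5 - 1*3 = -5 - 3 = -8)
v = -8
(v + 29)/(-119 - 90) = (-8 + 29)/(-119 - 90) = 21/(-209) = 21*(-1/209) = -21/209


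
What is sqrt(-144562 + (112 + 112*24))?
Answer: I*sqrt(141762) ≈ 376.51*I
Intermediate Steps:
sqrt(-144562 + (112 + 112*24)) = sqrt(-144562 + (112 + 2688)) = sqrt(-144562 + 2800) = sqrt(-141762) = I*sqrt(141762)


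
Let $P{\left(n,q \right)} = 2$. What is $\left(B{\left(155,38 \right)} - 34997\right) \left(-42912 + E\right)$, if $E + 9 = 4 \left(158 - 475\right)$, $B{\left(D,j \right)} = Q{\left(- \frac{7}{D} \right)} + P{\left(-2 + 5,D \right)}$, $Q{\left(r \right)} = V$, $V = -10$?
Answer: $1546835945$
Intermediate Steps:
$Q{\left(r \right)} = -10$
$B{\left(D,j \right)} = -8$ ($B{\left(D,j \right)} = -10 + 2 = -8$)
$E = -1277$ ($E = -9 + 4 \left(158 - 475\right) = -9 + 4 \left(-317\right) = -9 - 1268 = -1277$)
$\left(B{\left(155,38 \right)} - 34997\right) \left(-42912 + E\right) = \left(-8 - 34997\right) \left(-42912 - 1277\right) = \left(-35005\right) \left(-44189\right) = 1546835945$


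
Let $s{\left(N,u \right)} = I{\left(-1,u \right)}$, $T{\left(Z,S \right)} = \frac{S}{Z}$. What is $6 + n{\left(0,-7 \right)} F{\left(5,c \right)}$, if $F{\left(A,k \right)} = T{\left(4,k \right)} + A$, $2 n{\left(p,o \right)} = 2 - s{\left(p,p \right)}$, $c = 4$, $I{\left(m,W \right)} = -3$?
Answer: $21$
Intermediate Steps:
$s{\left(N,u \right)} = -3$
$n{\left(p,o \right)} = \frac{5}{2}$ ($n{\left(p,o \right)} = \frac{2 - -3}{2} = \frac{2 + 3}{2} = \frac{1}{2} \cdot 5 = \frac{5}{2}$)
$F{\left(A,k \right)} = A + \frac{k}{4}$ ($F{\left(A,k \right)} = \frac{k}{4} + A = A + \frac{k}{4}$)
$6 + n{\left(0,-7 \right)} F{\left(5,c \right)} = 6 + \frac{5 \left(5 + \frac{1}{4} \cdot 4\right)}{2} = 6 + \frac{5 \left(5 + 1\right)}{2} = 6 + \frac{5}{2} \cdot 6 = 6 + 15 = 21$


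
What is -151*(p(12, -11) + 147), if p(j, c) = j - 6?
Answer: -23103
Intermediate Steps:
p(j, c) = -6 + j
-151*(p(12, -11) + 147) = -151*((-6 + 12) + 147) = -151*(6 + 147) = -151*153 = -23103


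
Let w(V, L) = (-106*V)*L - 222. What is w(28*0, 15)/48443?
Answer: -222/48443 ≈ -0.0045827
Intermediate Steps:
w(V, L) = -222 - 106*L*V (w(V, L) = -106*L*V - 222 = -222 - 106*L*V)
w(28*0, 15)/48443 = (-222 - 106*15*28*0)/48443 = (-222 - 106*15*0)*(1/48443) = (-222 + 0)*(1/48443) = -222*1/48443 = -222/48443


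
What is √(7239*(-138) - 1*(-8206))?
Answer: 2*I*√247694 ≈ 995.38*I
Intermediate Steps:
√(7239*(-138) - 1*(-8206)) = √(-998982 + 8206) = √(-990776) = 2*I*√247694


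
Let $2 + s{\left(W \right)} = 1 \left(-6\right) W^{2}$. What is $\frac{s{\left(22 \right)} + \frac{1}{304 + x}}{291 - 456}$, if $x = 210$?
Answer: $\frac{1493683}{84810} \approx 17.612$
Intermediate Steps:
$s{\left(W \right)} = -2 - 6 W^{2}$ ($s{\left(W \right)} = -2 + 1 \left(-6\right) W^{2} = -2 - 6 W^{2}$)
$\frac{s{\left(22 \right)} + \frac{1}{304 + x}}{291 - 456} = \frac{\left(-2 - 6 \cdot 22^{2}\right) + \frac{1}{304 + 210}}{291 - 456} = \frac{\left(-2 - 2904\right) + \frac{1}{514}}{-165} = \left(\left(-2 - 2904\right) + \frac{1}{514}\right) \left(- \frac{1}{165}\right) = \left(-2906 + \frac{1}{514}\right) \left(- \frac{1}{165}\right) = \left(- \frac{1493683}{514}\right) \left(- \frac{1}{165}\right) = \frac{1493683}{84810}$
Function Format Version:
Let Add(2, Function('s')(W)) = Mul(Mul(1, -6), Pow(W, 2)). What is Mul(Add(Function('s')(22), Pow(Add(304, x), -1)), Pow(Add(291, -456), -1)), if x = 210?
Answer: Rational(1493683, 84810) ≈ 17.612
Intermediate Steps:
Function('s')(W) = Add(-2, Mul(-6, Pow(W, 2))) (Function('s')(W) = Add(-2, Mul(Mul(1, -6), Pow(W, 2))) = Add(-2, Mul(-6, Pow(W, 2))))
Mul(Add(Function('s')(22), Pow(Add(304, x), -1)), Pow(Add(291, -456), -1)) = Mul(Add(Add(-2, Mul(-6, Pow(22, 2))), Pow(Add(304, 210), -1)), Pow(Add(291, -456), -1)) = Mul(Add(Add(-2, Mul(-6, 484)), Pow(514, -1)), Pow(-165, -1)) = Mul(Add(Add(-2, -2904), Rational(1, 514)), Rational(-1, 165)) = Mul(Add(-2906, Rational(1, 514)), Rational(-1, 165)) = Mul(Rational(-1493683, 514), Rational(-1, 165)) = Rational(1493683, 84810)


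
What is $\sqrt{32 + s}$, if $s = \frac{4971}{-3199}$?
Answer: $\frac{\sqrt{311573003}}{3199} \approx 5.5178$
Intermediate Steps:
$s = - \frac{4971}{3199}$ ($s = 4971 \left(- \frac{1}{3199}\right) = - \frac{4971}{3199} \approx -1.5539$)
$\sqrt{32 + s} = \sqrt{32 - \frac{4971}{3199}} = \sqrt{\frac{97397}{3199}} = \frac{\sqrt{311573003}}{3199}$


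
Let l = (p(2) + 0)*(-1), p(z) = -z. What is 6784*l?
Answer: 13568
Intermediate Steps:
l = 2 (l = (-1*2 + 0)*(-1) = (-2 + 0)*(-1) = -2*(-1) = 2)
6784*l = 6784*2 = 13568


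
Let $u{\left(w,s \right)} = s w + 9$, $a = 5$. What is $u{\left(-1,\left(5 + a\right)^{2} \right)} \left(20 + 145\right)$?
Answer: $-15015$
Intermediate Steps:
$u{\left(w,s \right)} = 9 + s w$
$u{\left(-1,\left(5 + a\right)^{2} \right)} \left(20 + 145\right) = \left(9 + \left(5 + 5\right)^{2} \left(-1\right)\right) \left(20 + 145\right) = \left(9 + 10^{2} \left(-1\right)\right) 165 = \left(9 + 100 \left(-1\right)\right) 165 = \left(9 - 100\right) 165 = \left(-91\right) 165 = -15015$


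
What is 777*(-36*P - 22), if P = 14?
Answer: -408702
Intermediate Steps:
777*(-36*P - 22) = 777*(-36*14 - 22) = 777*(-504 - 22) = 777*(-526) = -408702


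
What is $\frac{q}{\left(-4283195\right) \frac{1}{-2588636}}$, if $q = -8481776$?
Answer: $- \frac{21956230697536}{4283195} \approx -5.1261 \cdot 10^{6}$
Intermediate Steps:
$\frac{q}{\left(-4283195\right) \frac{1}{-2588636}} = - \frac{8481776}{\left(-4283195\right) \frac{1}{-2588636}} = - \frac{8481776}{\left(-4283195\right) \left(- \frac{1}{2588636}\right)} = - \frac{8481776}{\frac{4283195}{2588636}} = \left(-8481776\right) \frac{2588636}{4283195} = - \frac{21956230697536}{4283195}$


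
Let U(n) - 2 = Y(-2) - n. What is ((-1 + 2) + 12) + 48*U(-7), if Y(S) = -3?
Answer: 301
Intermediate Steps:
U(n) = -1 - n (U(n) = 2 + (-3 - n) = -1 - n)
((-1 + 2) + 12) + 48*U(-7) = ((-1 + 2) + 12) + 48*(-1 - 1*(-7)) = (1 + 12) + 48*(-1 + 7) = 13 + 48*6 = 13 + 288 = 301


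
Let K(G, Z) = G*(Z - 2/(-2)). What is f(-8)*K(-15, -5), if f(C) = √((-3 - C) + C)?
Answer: 60*I*√3 ≈ 103.92*I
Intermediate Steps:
K(G, Z) = G*(1 + Z) (K(G, Z) = G*(Z - 2*(-½)) = G*(Z + 1) = G*(1 + Z))
f(C) = I*√3 (f(C) = √(-3) = I*√3)
f(-8)*K(-15, -5) = (I*√3)*(-15*(1 - 5)) = (I*√3)*(-15*(-4)) = (I*√3)*60 = 60*I*√3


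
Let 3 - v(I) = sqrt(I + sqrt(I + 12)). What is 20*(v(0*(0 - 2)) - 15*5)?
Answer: -1440 - 20*sqrt(2)*3**(1/4) ≈ -1477.2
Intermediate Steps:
v(I) = 3 - sqrt(I + sqrt(12 + I)) (v(I) = 3 - sqrt(I + sqrt(I + 12)) = 3 - sqrt(I + sqrt(12 + I)))
20*(v(0*(0 - 2)) - 15*5) = 20*((3 - sqrt(0*(0 - 2) + sqrt(12 + 0*(0 - 2)))) - 15*5) = 20*((3 - sqrt(0*(-2) + sqrt(12 + 0*(-2)))) - 75) = 20*((3 - sqrt(0 + sqrt(12 + 0))) - 75) = 20*((3 - sqrt(0 + sqrt(12))) - 75) = 20*((3 - sqrt(0 + 2*sqrt(3))) - 75) = 20*((3 - sqrt(2*sqrt(3))) - 75) = 20*((3 - sqrt(2)*3**(1/4)) - 75) = 20*(-72 - sqrt(2)*3**(1/4)) = -1440 - 20*sqrt(2)*3**(1/4)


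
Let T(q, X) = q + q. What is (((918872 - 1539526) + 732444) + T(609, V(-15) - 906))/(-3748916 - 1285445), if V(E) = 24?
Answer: -113008/5034361 ≈ -0.022447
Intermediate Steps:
T(q, X) = 2*q
(((918872 - 1539526) + 732444) + T(609, V(-15) - 906))/(-3748916 - 1285445) = (((918872 - 1539526) + 732444) + 2*609)/(-3748916 - 1285445) = ((-620654 + 732444) + 1218)/(-5034361) = (111790 + 1218)*(-1/5034361) = 113008*(-1/5034361) = -113008/5034361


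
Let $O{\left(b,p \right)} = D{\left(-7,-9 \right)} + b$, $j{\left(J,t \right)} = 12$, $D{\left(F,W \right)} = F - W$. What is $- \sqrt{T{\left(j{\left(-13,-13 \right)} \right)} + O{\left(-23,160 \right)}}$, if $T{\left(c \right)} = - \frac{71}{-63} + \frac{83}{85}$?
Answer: $- \frac{i \sqrt{60208645}}{1785} \approx - 4.347 i$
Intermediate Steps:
$O{\left(b,p \right)} = 2 + b$ ($O{\left(b,p \right)} = \left(-7 - -9\right) + b = \left(-7 + 9\right) + b = 2 + b$)
$T{\left(c \right)} = \frac{11264}{5355}$ ($T{\left(c \right)} = \left(-71\right) \left(- \frac{1}{63}\right) + 83 \cdot \frac{1}{85} = \frac{71}{63} + \frac{83}{85} = \frac{11264}{5355}$)
$- \sqrt{T{\left(j{\left(-13,-13 \right)} \right)} + O{\left(-23,160 \right)}} = - \sqrt{\frac{11264}{5355} + \left(2 - 23\right)} = - \sqrt{\frac{11264}{5355} - 21} = - \sqrt{- \frac{101191}{5355}} = - \frac{i \sqrt{60208645}}{1785}$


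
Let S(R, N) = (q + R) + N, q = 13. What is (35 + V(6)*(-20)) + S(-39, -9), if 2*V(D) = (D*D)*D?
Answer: -2160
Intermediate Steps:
S(R, N) = 13 + N + R (S(R, N) = (13 + R) + N = 13 + N + R)
V(D) = D**3/2 (V(D) = ((D*D)*D)/2 = (D**2*D)/2 = D**3/2)
(35 + V(6)*(-20)) + S(-39, -9) = (35 + ((1/2)*6**3)*(-20)) + (13 - 9 - 39) = (35 + ((1/2)*216)*(-20)) - 35 = (35 + 108*(-20)) - 35 = (35 - 2160) - 35 = -2125 - 35 = -2160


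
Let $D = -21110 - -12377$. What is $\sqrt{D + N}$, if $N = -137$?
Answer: $i \sqrt{8870} \approx 94.181 i$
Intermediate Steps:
$D = -8733$ ($D = -21110 + 12377 = -8733$)
$\sqrt{D + N} = \sqrt{-8733 - 137} = \sqrt{-8870} = i \sqrt{8870}$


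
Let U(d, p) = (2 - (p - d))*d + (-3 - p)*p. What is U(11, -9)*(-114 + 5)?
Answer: -20492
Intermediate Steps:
U(d, p) = d*(2 + d - p) + p*(-3 - p) (U(d, p) = (2 + (d - p))*d + p*(-3 - p) = (2 + d - p)*d + p*(-3 - p) = d*(2 + d - p) + p*(-3 - p))
U(11, -9)*(-114 + 5) = (11**2 - 1*(-9)**2 - 3*(-9) + 2*11 - 1*11*(-9))*(-114 + 5) = (121 - 1*81 + 27 + 22 + 99)*(-109) = (121 - 81 + 27 + 22 + 99)*(-109) = 188*(-109) = -20492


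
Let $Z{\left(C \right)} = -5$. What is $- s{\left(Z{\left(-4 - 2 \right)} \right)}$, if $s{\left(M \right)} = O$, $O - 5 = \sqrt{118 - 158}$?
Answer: $-5 - 2 i \sqrt{10} \approx -5.0 - 6.3246 i$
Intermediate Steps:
$O = 5 + 2 i \sqrt{10}$ ($O = 5 + \sqrt{118 - 158} = 5 + \sqrt{-40} = 5 + 2 i \sqrt{10} \approx 5.0 + 6.3246 i$)
$s{\left(M \right)} = 5 + 2 i \sqrt{10}$
$- s{\left(Z{\left(-4 - 2 \right)} \right)} = - (5 + 2 i \sqrt{10}) = -5 - 2 i \sqrt{10}$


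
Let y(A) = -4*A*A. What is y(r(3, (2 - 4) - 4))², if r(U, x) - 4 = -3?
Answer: 16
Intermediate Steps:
r(U, x) = 1 (r(U, x) = 4 - 3 = 1)
y(A) = -4*A²
y(r(3, (2 - 4) - 4))² = (-4*1²)² = (-4*1)² = (-4)² = 16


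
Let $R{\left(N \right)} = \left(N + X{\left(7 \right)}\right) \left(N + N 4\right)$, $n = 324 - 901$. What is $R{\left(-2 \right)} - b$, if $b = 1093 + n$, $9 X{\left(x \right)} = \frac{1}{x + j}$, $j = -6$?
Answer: $- \frac{4474}{9} \approx -497.11$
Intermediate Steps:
$n = -577$
$X{\left(x \right)} = \frac{1}{9 \left(-6 + x\right)}$ ($X{\left(x \right)} = \frac{1}{9 \left(x - 6\right)} = \frac{1}{9 \left(-6 + x\right)}$)
$R{\left(N \right)} = 5 N \left(\frac{1}{9} + N\right)$ ($R{\left(N \right)} = \left(N + \frac{1}{9 \left(-6 + 7\right)}\right) \left(N + N 4\right) = \left(N + \frac{1}{9 \cdot 1}\right) \left(N + 4 N\right) = \left(N + \frac{1}{9} \cdot 1\right) 5 N = \left(N + \frac{1}{9}\right) 5 N = \left(\frac{1}{9} + N\right) 5 N = 5 N \left(\frac{1}{9} + N\right)$)
$b = 516$ ($b = 1093 - 577 = 516$)
$R{\left(-2 \right)} - b = \frac{5}{9} \left(-2\right) \left(1 + 9 \left(-2\right)\right) - 516 = \frac{5}{9} \left(-2\right) \left(1 - 18\right) - 516 = \frac{5}{9} \left(-2\right) \left(-17\right) - 516 = \frac{170}{9} - 516 = - \frac{4474}{9}$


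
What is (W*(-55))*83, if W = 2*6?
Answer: -54780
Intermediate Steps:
W = 12
(W*(-55))*83 = (12*(-55))*83 = -660*83 = -54780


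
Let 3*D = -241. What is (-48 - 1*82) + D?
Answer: -631/3 ≈ -210.33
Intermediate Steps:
D = -241/3 (D = (1/3)*(-241) = -241/3 ≈ -80.333)
(-48 - 1*82) + D = (-48 - 1*82) - 241/3 = (-48 - 82) - 241/3 = -130 - 241/3 = -631/3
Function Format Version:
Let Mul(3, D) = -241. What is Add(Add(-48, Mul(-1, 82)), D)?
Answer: Rational(-631, 3) ≈ -210.33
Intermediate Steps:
D = Rational(-241, 3) (D = Mul(Rational(1, 3), -241) = Rational(-241, 3) ≈ -80.333)
Add(Add(-48, Mul(-1, 82)), D) = Add(Add(-48, Mul(-1, 82)), Rational(-241, 3)) = Add(Add(-48, -82), Rational(-241, 3)) = Add(-130, Rational(-241, 3)) = Rational(-631, 3)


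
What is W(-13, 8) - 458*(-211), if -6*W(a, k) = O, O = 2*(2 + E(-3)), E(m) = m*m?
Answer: 289903/3 ≈ 96634.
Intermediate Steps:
E(m) = m²
O = 22 (O = 2*(2 + (-3)²) = 2*(2 + 9) = 2*11 = 22)
W(a, k) = -11/3 (W(a, k) = -⅙*22 = -11/3)
W(-13, 8) - 458*(-211) = -11/3 - 458*(-211) = -11/3 + 96638 = 289903/3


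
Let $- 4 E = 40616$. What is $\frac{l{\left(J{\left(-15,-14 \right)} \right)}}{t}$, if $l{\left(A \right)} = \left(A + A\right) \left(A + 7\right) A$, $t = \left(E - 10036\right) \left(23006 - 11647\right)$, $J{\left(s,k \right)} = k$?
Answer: $\frac{1372}{114669105} \approx 1.1965 \cdot 10^{-5}$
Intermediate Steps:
$E = -10154$ ($E = \left(- \frac{1}{4}\right) 40616 = -10154$)
$t = -229338210$ ($t = \left(-10154 - 10036\right) \left(23006 - 11647\right) = \left(-20190\right) 11359 = -229338210$)
$l{\left(A \right)} = 2 A^{2} \left(7 + A\right)$ ($l{\left(A \right)} = 2 A \left(7 + A\right) A = 2 A^{2} \left(7 + A\right)$)
$\frac{l{\left(J{\left(-15,-14 \right)} \right)}}{t} = \frac{2 \left(-14\right)^{2} \left(7 - 14\right)}{-229338210} = 2 \cdot 196 \left(-7\right) \left(- \frac{1}{229338210}\right) = \left(-2744\right) \left(- \frac{1}{229338210}\right) = \frac{1372}{114669105}$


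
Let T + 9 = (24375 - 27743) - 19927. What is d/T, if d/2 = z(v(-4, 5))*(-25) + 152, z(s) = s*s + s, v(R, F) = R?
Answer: 37/2913 ≈ 0.012702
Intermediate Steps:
z(s) = s + s**2 (z(s) = s**2 + s = s + s**2)
d = -296 (d = 2*(-4*(1 - 4)*(-25) + 152) = 2*(-4*(-3)*(-25) + 152) = 2*(12*(-25) + 152) = 2*(-300 + 152) = 2*(-148) = -296)
T = -23304 (T = -9 + ((24375 - 27743) - 19927) = -9 + (-3368 - 19927) = -9 - 23295 = -23304)
d/T = -296/(-23304) = -296*(-1/23304) = 37/2913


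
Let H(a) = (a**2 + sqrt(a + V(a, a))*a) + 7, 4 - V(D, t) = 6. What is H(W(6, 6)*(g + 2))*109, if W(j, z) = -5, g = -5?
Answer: 25288 + 1635*sqrt(13) ≈ 31183.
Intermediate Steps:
V(D, t) = -2 (V(D, t) = 4 - 1*6 = 4 - 6 = -2)
H(a) = 7 + a**2 + a*sqrt(-2 + a) (H(a) = (a**2 + sqrt(a - 2)*a) + 7 = (a**2 + sqrt(-2 + a)*a) + 7 = (a**2 + a*sqrt(-2 + a)) + 7 = 7 + a**2 + a*sqrt(-2 + a))
H(W(6, 6)*(g + 2))*109 = (7 + (-5*(-5 + 2))**2 + (-5*(-5 + 2))*sqrt(-2 - 5*(-5 + 2)))*109 = (7 + (-5*(-3))**2 + (-5*(-3))*sqrt(-2 - 5*(-3)))*109 = (7 + 15**2 + 15*sqrt(-2 + 15))*109 = (7 + 225 + 15*sqrt(13))*109 = (232 + 15*sqrt(13))*109 = 25288 + 1635*sqrt(13)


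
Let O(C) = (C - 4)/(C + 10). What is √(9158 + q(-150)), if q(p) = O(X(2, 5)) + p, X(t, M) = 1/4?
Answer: 7*√309017/41 ≈ 94.909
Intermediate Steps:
X(t, M) = ¼ (X(t, M) = 1*(¼) = ¼)
O(C) = (-4 + C)/(10 + C)
q(p) = -15/41 + p (q(p) = (-4 + ¼)/(10 + ¼) + p = -15/4/(41/4) + p = (4/41)*(-15/4) + p = -15/41 + p)
√(9158 + q(-150)) = √(9158 + (-15/41 - 150)) = √(9158 - 6165/41) = √(369313/41) = 7*√309017/41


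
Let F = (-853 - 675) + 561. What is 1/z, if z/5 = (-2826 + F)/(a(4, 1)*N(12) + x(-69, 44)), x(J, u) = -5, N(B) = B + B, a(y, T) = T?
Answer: -19/18965 ≈ -0.0010018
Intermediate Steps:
N(B) = 2*B
F = -967 (F = -1528 + 561 = -967)
z = -18965/19 (z = 5*((-2826 - 967)/(1*(2*12) - 5)) = 5*(-3793/(1*24 - 5)) = 5*(-3793/(24 - 5)) = 5*(-3793/19) = -18965/19 ≈ -998.16)
1/z = 1/(-18965/19) = -19/18965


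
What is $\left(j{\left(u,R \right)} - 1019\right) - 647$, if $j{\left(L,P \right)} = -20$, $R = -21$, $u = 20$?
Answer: $-1686$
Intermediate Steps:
$\left(j{\left(u,R \right)} - 1019\right) - 647 = \left(-20 - 1019\right) - 647 = -1039 - 647 = -1686$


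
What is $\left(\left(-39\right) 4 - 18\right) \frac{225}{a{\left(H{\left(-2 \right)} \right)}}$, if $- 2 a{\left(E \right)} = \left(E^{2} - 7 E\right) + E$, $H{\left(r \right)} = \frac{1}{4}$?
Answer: $- \frac{1252800}{23} \approx -54470.0$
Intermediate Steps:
$H{\left(r \right)} = \frac{1}{4}$
$a{\left(E \right)} = 3 E - \frac{E^{2}}{2}$ ($a{\left(E \right)} = - \frac{\left(E^{2} - 7 E\right) + E}{2} = - \frac{E^{2} - 6 E}{2} = 3 E - \frac{E^{2}}{2}$)
$\left(\left(-39\right) 4 - 18\right) \frac{225}{a{\left(H{\left(-2 \right)} \right)}} = \left(\left(-39\right) 4 - 18\right) \frac{225}{\frac{1}{2} \cdot \frac{1}{4} \left(6 - \frac{1}{4}\right)} = \left(-156 - 18\right) \frac{225}{\frac{1}{2} \cdot \frac{1}{4} \left(6 - \frac{1}{4}\right)} = - 174 \frac{225}{\frac{1}{2} \cdot \frac{1}{4} \cdot \frac{23}{4}} = - 174 \frac{225}{\frac{23}{32}} = - 174 \cdot 225 \cdot \frac{32}{23} = \left(-174\right) \frac{7200}{23} = - \frac{1252800}{23}$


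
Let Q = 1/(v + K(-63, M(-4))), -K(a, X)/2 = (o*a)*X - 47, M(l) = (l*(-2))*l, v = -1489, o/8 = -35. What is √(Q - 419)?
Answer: I*√59190864924190/375855 ≈ 20.469*I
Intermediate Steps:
o = -280 (o = 8*(-35) = -280)
M(l) = -2*l² (M(l) = (-2*l)*l = -2*l²)
K(a, X) = 94 + 560*X*a (K(a, X) = -2*((-280*a)*X - 47) = -2*(-280*X*a - 47) = -2*(-47 - 280*X*a) = 94 + 560*X*a)
Q = 1/1127565 (Q = 1/(-1489 + (94 + 560*(-2*(-4)²)*(-63))) = 1/(-1489 + (94 + 560*(-2*16)*(-63))) = 1/(-1489 + (94 + 560*(-32)*(-63))) = 1/(-1489 + (94 + 1128960)) = 1/(-1489 + 1129054) = 1/1127565 ≈ 8.8687e-7)
√(Q - 419) = √(1/1127565 - 419) = √(-472449734/1127565) = I*√59190864924190/375855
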